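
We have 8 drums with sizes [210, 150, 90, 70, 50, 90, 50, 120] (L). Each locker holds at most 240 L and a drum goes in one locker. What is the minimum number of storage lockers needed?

Total = 210 + 150 + 120 + 90 + 90 + 70 + 50 + 50 = 830 L.
Lower bound: ⌈830/240⌉ = 4 storage lockers.
A packing using 4 storage lockers:
  locker 1: 210 = 210
  locker 2: 150 + 90 = 240
  locker 3: 120 + 90 = 210
  locker 4: 70 + 50 + 50 = 170
This matches the lower bound, so 4 is optimal.

4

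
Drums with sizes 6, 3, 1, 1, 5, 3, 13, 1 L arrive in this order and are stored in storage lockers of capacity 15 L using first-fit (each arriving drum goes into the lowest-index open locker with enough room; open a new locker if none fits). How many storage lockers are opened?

  6 → locker 1 (new)  [load 6/15]
  3 → locker 1  [load 9/15]
  1 → locker 1  [load 10/15]
  1 → locker 1  [load 11/15]
  5 → locker 2 (new)  [load 5/15]
  3 → locker 1  [load 14/15]
  13 → locker 3 (new)  [load 13/15]
  1 → locker 1  [load 15/15]
3 storage lockers opened.

3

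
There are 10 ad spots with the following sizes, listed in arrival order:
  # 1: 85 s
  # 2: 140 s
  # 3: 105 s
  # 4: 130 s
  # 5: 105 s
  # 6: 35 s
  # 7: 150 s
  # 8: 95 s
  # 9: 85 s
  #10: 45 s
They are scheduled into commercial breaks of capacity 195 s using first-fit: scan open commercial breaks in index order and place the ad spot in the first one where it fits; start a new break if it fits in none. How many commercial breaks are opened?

  85 → break 1 (new)  [load 85/195]
  140 → break 2 (new)  [load 140/195]
  105 → break 1  [load 190/195]
  130 → break 3 (new)  [load 130/195]
  105 → break 4 (new)  [load 105/195]
  35 → break 2  [load 175/195]
  150 → break 5 (new)  [load 150/195]
  95 → break 6 (new)  [load 95/195]
  85 → break 4  [load 190/195]
  45 → break 3  [load 175/195]
6 commercial breaks opened.

6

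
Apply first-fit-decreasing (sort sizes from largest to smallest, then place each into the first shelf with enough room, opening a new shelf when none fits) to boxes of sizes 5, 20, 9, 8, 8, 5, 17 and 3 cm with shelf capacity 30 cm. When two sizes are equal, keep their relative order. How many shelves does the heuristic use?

3

Sorted descending: 20, 17, 9, 8, 8, 5, 5, 3.
  20 → shelf 1 (new)  [load 20/30]
  17 → shelf 2 (new)  [load 17/30]
  9 → shelf 1  [load 29/30]
  8 → shelf 2  [load 25/30]
  8 → shelf 3 (new)  [load 8/30]
  5 → shelf 2  [load 30/30]
  5 → shelf 3  [load 13/30]
  3 → shelf 3  [load 16/30]
3 shelves opened.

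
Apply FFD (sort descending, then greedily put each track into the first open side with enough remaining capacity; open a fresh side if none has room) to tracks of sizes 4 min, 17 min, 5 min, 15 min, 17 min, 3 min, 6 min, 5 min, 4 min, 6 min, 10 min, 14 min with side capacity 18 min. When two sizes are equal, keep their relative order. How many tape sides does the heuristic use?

7

Sorted descending: 17, 17, 15, 14, 10, 6, 6, 5, 5, 4, 4, 3.
  17 → side 1 (new)  [load 17/18]
  17 → side 2 (new)  [load 17/18]
  15 → side 3 (new)  [load 15/18]
  14 → side 4 (new)  [load 14/18]
  10 → side 5 (new)  [load 10/18]
  6 → side 5  [load 16/18]
  6 → side 6 (new)  [load 6/18]
  5 → side 6  [load 11/18]
  5 → side 6  [load 16/18]
  4 → side 4  [load 18/18]
  4 → side 7 (new)  [load 4/18]
  3 → side 3  [load 18/18]
7 tape sides opened.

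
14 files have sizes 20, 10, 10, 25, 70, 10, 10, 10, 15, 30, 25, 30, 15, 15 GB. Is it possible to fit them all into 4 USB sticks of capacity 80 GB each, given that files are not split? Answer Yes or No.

A valid assignment using 4 USB sticks:
  USB stick 1: 70 + 10 = 80
  USB stick 2: 30 + 30 + 20 = 80
  USB stick 3: 25 + 25 + 15 + 15 = 80
  USB stick 4: 15 + 10 + 10 + 10 + 10 = 55
Every load is within 80 GB, so 4 USB sticks suffice.

Yes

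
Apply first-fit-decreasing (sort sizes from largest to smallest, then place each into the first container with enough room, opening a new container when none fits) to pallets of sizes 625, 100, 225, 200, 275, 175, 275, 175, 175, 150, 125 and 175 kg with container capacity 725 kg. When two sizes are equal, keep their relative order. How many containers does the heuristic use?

Sorted descending: 625, 275, 275, 225, 200, 175, 175, 175, 175, 150, 125, 100.
  625 → container 1 (new)  [load 625/725]
  275 → container 2 (new)  [load 275/725]
  275 → container 2  [load 550/725]
  225 → container 3 (new)  [load 225/725]
  200 → container 3  [load 425/725]
  175 → container 2  [load 725/725]
  175 → container 3  [load 600/725]
  175 → container 4 (new)  [load 175/725]
  175 → container 4  [load 350/725]
  150 → container 4  [load 500/725]
  125 → container 3  [load 725/725]
  100 → container 1  [load 725/725]
4 containers opened.

4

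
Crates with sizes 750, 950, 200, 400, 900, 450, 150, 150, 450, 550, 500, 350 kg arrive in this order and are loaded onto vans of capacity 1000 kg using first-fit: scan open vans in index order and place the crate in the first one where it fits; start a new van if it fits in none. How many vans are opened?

  750 → van 1 (new)  [load 750/1000]
  950 → van 2 (new)  [load 950/1000]
  200 → van 1  [load 950/1000]
  400 → van 3 (new)  [load 400/1000]
  900 → van 4 (new)  [load 900/1000]
  450 → van 3  [load 850/1000]
  150 → van 3  [load 1000/1000]
  150 → van 5 (new)  [load 150/1000]
  450 → van 5  [load 600/1000]
  550 → van 6 (new)  [load 550/1000]
  500 → van 7 (new)  [load 500/1000]
  350 → van 5  [load 950/1000]
7 vans opened.

7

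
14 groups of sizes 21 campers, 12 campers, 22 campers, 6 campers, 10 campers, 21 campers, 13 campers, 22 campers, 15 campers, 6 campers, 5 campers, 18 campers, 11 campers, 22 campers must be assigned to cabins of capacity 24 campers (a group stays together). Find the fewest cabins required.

Total = 22 + 22 + 22 + 21 + 21 + 18 + 15 + 13 + 12 + 11 + 10 + 6 + 6 + 5 = 204 campers.
Lower bound: ⌈204/24⌉ = 9 cabins.
A packing using 10 cabins:
  cabin 1: 22 = 22
  cabin 2: 22 = 22
  cabin 3: 22 = 22
  cabin 4: 21 = 21
  cabin 5: 21 = 21
  cabin 6: 18 + 6 = 24
  cabin 7: 15 + 6 = 21
  cabin 8: 13 + 11 = 24
  cabin 9: 12 + 10 = 22
  cabin 10: 5 = 5
No arrangement into 9 cabins stays within capacity, so 10 is optimal.

10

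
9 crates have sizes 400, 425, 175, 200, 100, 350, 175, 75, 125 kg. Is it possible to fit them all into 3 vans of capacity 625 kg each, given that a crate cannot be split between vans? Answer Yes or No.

No

Total = 2025 kg; ⌈2025/625⌉ = 4.
At least 4 vans are required, but only 3 are allowed.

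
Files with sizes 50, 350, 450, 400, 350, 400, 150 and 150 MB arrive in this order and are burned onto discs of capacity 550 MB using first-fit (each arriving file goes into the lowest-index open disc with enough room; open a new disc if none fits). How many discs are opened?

  50 → disc 1 (new)  [load 50/550]
  350 → disc 1  [load 400/550]
  450 → disc 2 (new)  [load 450/550]
  400 → disc 3 (new)  [load 400/550]
  350 → disc 4 (new)  [load 350/550]
  400 → disc 5 (new)  [load 400/550]
  150 → disc 1  [load 550/550]
  150 → disc 3  [load 550/550]
5 discs opened.

5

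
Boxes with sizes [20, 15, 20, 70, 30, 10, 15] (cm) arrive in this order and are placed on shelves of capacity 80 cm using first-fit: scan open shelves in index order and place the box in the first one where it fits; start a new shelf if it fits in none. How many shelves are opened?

3

  20 → shelf 1 (new)  [load 20/80]
  15 → shelf 1  [load 35/80]
  20 → shelf 1  [load 55/80]
  70 → shelf 2 (new)  [load 70/80]
  30 → shelf 3 (new)  [load 30/80]
  10 → shelf 1  [load 65/80]
  15 → shelf 1  [load 80/80]
3 shelves opened.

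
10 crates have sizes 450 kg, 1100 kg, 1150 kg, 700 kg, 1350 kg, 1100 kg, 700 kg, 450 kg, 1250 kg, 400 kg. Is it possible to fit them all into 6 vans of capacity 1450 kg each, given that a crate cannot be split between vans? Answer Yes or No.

Total = 8650 kg; ⌈8650/1450⌉ = 6.
The bound of 6 does not rule out 6, but exhaustive search shows no assignment into 6 vans of capacity 1450 kg exists — the minimum is 7.

No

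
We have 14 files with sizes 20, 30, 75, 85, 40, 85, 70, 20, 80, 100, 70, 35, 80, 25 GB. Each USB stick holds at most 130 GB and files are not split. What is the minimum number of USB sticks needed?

8

Total = 100 + 85 + 85 + 80 + 80 + 75 + 70 + 70 + 40 + 35 + 30 + 25 + 20 + 20 = 815 GB.
Lower bound: ⌈815/130⌉ = 7 USB sticks.
Also, 8 files each exceed 65 GB, and no two of those can share a USB stick, so at least 8 USB sticks are needed.
A packing using 8 USB sticks:
  USB stick 1: 100 + 30 = 130
  USB stick 2: 85 + 40 = 125
  USB stick 3: 85 + 35 = 120
  USB stick 4: 80 + 25 + 20 = 125
  USB stick 5: 80 + 20 = 100
  USB stick 6: 75 = 75
  USB stick 7: 70 = 70
  USB stick 8: 70 = 70
This matches the lower bound, so 8 is optimal.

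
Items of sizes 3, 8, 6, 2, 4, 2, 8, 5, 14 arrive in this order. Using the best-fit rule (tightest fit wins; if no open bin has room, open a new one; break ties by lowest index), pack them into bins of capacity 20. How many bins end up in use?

  3 → bin 1 (new)  [load 3/20]
  8 → bin 1  [load 11/20]
  6 → bin 1  [load 17/20]
  2 → bin 1  [load 19/20]
  4 → bin 2 (new)  [load 4/20]
  2 → bin 2  [load 6/20]
  8 → bin 2  [load 14/20]
  5 → bin 2  [load 19/20]
  14 → bin 3 (new)  [load 14/20]
3 bins opened.

3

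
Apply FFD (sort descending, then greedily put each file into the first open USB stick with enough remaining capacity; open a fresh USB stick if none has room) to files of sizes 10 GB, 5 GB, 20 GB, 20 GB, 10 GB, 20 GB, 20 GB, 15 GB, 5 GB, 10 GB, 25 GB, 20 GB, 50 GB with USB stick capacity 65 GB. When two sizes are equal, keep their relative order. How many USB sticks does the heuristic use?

4

Sorted descending: 50, 25, 20, 20, 20, 20, 20, 15, 10, 10, 10, 5, 5.
  50 → USB stick 1 (new)  [load 50/65]
  25 → USB stick 2 (new)  [load 25/65]
  20 → USB stick 2  [load 45/65]
  20 → USB stick 2  [load 65/65]
  20 → USB stick 3 (new)  [load 20/65]
  20 → USB stick 3  [load 40/65]
  20 → USB stick 3  [load 60/65]
  15 → USB stick 1  [load 65/65]
  10 → USB stick 4 (new)  [load 10/65]
  10 → USB stick 4  [load 20/65]
  10 → USB stick 4  [load 30/65]
  5 → USB stick 3  [load 65/65]
  5 → USB stick 4  [load 35/65]
4 USB sticks opened.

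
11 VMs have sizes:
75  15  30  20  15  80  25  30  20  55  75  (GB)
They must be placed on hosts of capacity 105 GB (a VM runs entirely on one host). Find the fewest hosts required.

5

Total = 80 + 75 + 75 + 55 + 30 + 30 + 25 + 20 + 20 + 15 + 15 = 440 GB.
Lower bound: ⌈440/105⌉ = 5 hosts.
A packing using 5 hosts:
  host 1: 80 + 25 = 105
  host 2: 75 + 30 = 105
  host 3: 75 + 30 = 105
  host 4: 55 + 20 + 20 = 95
  host 5: 15 + 15 = 30
This matches the lower bound, so 5 is optimal.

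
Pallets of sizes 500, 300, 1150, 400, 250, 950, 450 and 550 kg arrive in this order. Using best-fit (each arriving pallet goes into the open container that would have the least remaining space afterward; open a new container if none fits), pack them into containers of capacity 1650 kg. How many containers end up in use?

3

  500 → container 1 (new)  [load 500/1650]
  300 → container 1  [load 800/1650]
  1150 → container 2 (new)  [load 1150/1650]
  400 → container 2  [load 1550/1650]
  250 → container 1  [load 1050/1650]
  950 → container 3 (new)  [load 950/1650]
  450 → container 1  [load 1500/1650]
  550 → container 3  [load 1500/1650]
3 containers opened.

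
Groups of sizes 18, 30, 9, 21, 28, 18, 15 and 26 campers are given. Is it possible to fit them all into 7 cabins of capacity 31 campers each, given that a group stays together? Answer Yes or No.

Yes

A valid assignment using 7 cabins:
  cabin 1: 30 = 30
  cabin 2: 28 = 28
  cabin 3: 26 = 26
  cabin 4: 21 + 9 = 30
  cabin 5: 18 = 18
  cabin 6: 18 = 18
  cabin 7: 15 = 15
Every load is within 31 campers, so 7 cabins suffice.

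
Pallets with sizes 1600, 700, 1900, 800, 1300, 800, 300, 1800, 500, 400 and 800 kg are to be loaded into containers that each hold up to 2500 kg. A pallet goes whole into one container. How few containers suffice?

Total = 1900 + 1800 + 1600 + 1300 + 800 + 800 + 800 + 700 + 500 + 400 + 300 = 10900 kg.
Lower bound: ⌈10900/2500⌉ = 5 containers.
A packing using 5 containers:
  container 1: 1900 + 500 = 2400
  container 2: 1800 + 700 = 2500
  container 3: 1600 + 800 = 2400
  container 4: 1300 + 800 + 400 = 2500
  container 5: 800 + 300 = 1100
This matches the lower bound, so 5 is optimal.

5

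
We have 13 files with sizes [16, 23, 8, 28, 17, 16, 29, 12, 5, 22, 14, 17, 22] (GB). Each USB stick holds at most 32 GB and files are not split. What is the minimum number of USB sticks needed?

Total = 29 + 28 + 23 + 22 + 22 + 17 + 17 + 16 + 16 + 14 + 12 + 8 + 5 = 229 GB.
Lower bound: ⌈229/32⌉ = 8 USB sticks.
A packing using 8 USB sticks:
  USB stick 1: 29 = 29
  USB stick 2: 28 = 28
  USB stick 3: 23 + 8 = 31
  USB stick 4: 22 + 5 = 27
  USB stick 5: 22 = 22
  USB stick 6: 17 + 14 = 31
  USB stick 7: 17 + 12 = 29
  USB stick 8: 16 + 16 = 32
This matches the lower bound, so 8 is optimal.

8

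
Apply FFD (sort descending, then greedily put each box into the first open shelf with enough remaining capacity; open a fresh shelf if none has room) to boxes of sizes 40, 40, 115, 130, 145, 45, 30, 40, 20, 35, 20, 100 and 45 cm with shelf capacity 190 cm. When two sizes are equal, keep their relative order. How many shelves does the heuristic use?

5

Sorted descending: 145, 130, 115, 100, 45, 45, 40, 40, 40, 35, 30, 20, 20.
  145 → shelf 1 (new)  [load 145/190]
  130 → shelf 2 (new)  [load 130/190]
  115 → shelf 3 (new)  [load 115/190]
  100 → shelf 4 (new)  [load 100/190]
  45 → shelf 1  [load 190/190]
  45 → shelf 2  [load 175/190]
  40 → shelf 3  [load 155/190]
  40 → shelf 4  [load 140/190]
  40 → shelf 4  [load 180/190]
  35 → shelf 3  [load 190/190]
  30 → shelf 5 (new)  [load 30/190]
  20 → shelf 5  [load 50/190]
  20 → shelf 5  [load 70/190]
5 shelves opened.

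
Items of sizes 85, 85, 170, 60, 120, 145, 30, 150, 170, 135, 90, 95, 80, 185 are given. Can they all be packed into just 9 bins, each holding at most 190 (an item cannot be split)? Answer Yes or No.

No

Total = 1600; ⌈1600/190⌉ = 9.
The bound of 9 does not rule out 9, but exhaustive search shows no assignment into 9 bins of capacity 190 exists — the minimum is 10.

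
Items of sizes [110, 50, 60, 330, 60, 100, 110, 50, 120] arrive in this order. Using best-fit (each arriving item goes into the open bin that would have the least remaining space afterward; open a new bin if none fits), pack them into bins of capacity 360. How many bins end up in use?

  110 → bin 1 (new)  [load 110/360]
  50 → bin 1  [load 160/360]
  60 → bin 1  [load 220/360]
  330 → bin 2 (new)  [load 330/360]
  60 → bin 1  [load 280/360]
  100 → bin 3 (new)  [load 100/360]
  110 → bin 3  [load 210/360]
  50 → bin 1  [load 330/360]
  120 → bin 3  [load 330/360]
3 bins opened.

3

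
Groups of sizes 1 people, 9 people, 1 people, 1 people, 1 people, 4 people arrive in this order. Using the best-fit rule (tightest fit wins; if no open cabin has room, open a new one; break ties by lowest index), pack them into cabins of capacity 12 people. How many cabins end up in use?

  1 → cabin 1 (new)  [load 1/12]
  9 → cabin 1  [load 10/12]
  1 → cabin 1  [load 11/12]
  1 → cabin 1  [load 12/12]
  1 → cabin 2 (new)  [load 1/12]
  4 → cabin 2  [load 5/12]
2 cabins opened.

2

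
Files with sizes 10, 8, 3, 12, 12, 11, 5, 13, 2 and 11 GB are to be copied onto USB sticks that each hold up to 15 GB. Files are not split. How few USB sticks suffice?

Total = 13 + 12 + 12 + 11 + 11 + 10 + 8 + 5 + 3 + 2 = 87 GB.
Lower bound: ⌈87/15⌉ = 6 USB sticks.
Also, 7 files each exceed 15/2 GB, and no two of those can share a USB stick, so at least 7 USB sticks are needed.
A packing using 7 USB sticks:
  USB stick 1: 13 + 2 = 15
  USB stick 2: 12 + 3 = 15
  USB stick 3: 12 = 12
  USB stick 4: 11 = 11
  USB stick 5: 11 = 11
  USB stick 6: 10 + 5 = 15
  USB stick 7: 8 = 8
This matches the lower bound, so 7 is optimal.

7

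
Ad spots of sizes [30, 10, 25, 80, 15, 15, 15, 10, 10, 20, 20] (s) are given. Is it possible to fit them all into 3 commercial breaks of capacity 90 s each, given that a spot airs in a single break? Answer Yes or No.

Yes

A valid assignment using 3 commercial breaks:
  break 1: 80 + 10 = 90
  break 2: 30 + 25 + 20 + 15 = 90
  break 3: 20 + 15 + 15 + 10 + 10 = 70
Every load is within 90 s, so 3 commercial breaks suffice.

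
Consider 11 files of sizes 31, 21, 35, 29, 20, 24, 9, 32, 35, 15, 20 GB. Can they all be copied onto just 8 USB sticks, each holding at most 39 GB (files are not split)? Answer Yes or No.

No

Total = 271 GB; ⌈271/39⌉ = 7.
9 files each exceed half the capacity and cannot share a USB stick, forcing at least 9 USB sticks.
At least 9 USB sticks are required, but only 8 are allowed.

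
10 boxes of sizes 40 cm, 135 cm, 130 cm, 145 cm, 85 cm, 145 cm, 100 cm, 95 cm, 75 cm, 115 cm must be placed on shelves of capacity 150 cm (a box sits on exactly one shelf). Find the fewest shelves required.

9

Total = 145 + 145 + 135 + 130 + 115 + 100 + 95 + 85 + 75 + 40 = 1065 cm.
Lower bound: ⌈1065/150⌉ = 8 shelves.
A packing using 9 shelves:
  shelf 1: 145 = 145
  shelf 2: 145 = 145
  shelf 3: 135 = 135
  shelf 4: 130 = 130
  shelf 5: 115 = 115
  shelf 6: 100 + 40 = 140
  shelf 7: 95 = 95
  shelf 8: 85 = 85
  shelf 9: 75 = 75
No arrangement into 8 shelves stays within capacity, so 9 is optimal.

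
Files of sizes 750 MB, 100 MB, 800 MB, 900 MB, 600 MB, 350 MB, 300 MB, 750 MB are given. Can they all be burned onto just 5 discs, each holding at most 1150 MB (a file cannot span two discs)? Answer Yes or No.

Yes

A valid assignment using 5 discs:
  disc 1: 900 + 100 = 1000
  disc 2: 800 + 350 = 1150
  disc 3: 750 + 300 = 1050
  disc 4: 750 = 750
  disc 5: 600 = 600
Every load is within 1150 MB, so 5 discs suffice.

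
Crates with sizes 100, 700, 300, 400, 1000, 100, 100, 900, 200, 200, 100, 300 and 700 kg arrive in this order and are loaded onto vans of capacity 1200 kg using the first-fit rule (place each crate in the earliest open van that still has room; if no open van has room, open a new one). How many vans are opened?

  100 → van 1 (new)  [load 100/1200]
  700 → van 1  [load 800/1200]
  300 → van 1  [load 1100/1200]
  400 → van 2 (new)  [load 400/1200]
  1000 → van 3 (new)  [load 1000/1200]
  100 → van 1  [load 1200/1200]
  100 → van 2  [load 500/1200]
  900 → van 4 (new)  [load 900/1200]
  200 → van 2  [load 700/1200]
  200 → van 2  [load 900/1200]
  100 → van 2  [load 1000/1200]
  300 → van 4  [load 1200/1200]
  700 → van 5 (new)  [load 700/1200]
5 vans opened.

5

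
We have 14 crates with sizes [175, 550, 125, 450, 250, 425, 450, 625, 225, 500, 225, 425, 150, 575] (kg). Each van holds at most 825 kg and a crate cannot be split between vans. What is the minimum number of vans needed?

Total = 625 + 575 + 550 + 500 + 450 + 450 + 425 + 425 + 250 + 225 + 225 + 175 + 150 + 125 = 5150 kg.
Lower bound: ⌈5150/825⌉ = 7 vans.
Also, 8 crates each exceed 825/2 kg, and no two of those can share a van, so at least 8 vans are needed.
A packing using 8 vans:
  van 1: 625 + 175 = 800
  van 2: 575 + 250 = 825
  van 3: 550 + 225 = 775
  van 4: 500 + 225 = 725
  van 5: 450 + 150 + 125 = 725
  van 6: 450 = 450
  van 7: 425 = 425
  van 8: 425 = 425
This matches the lower bound, so 8 is optimal.

8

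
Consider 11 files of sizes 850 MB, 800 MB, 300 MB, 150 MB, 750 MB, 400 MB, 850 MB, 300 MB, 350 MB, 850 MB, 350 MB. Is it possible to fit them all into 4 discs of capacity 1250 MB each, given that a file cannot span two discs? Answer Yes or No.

No

Total = 5950 MB; ⌈5950/1250⌉ = 5.
At least 5 discs are required, but only 4 are allowed.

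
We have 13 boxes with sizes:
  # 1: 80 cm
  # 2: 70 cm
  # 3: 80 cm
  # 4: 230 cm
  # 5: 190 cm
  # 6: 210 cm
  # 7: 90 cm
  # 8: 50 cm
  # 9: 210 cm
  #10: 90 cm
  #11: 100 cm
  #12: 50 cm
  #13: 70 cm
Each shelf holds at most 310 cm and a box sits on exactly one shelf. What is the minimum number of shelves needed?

Total = 230 + 210 + 210 + 190 + 100 + 90 + 90 + 80 + 80 + 70 + 70 + 50 + 50 = 1520 cm.
Lower bound: ⌈1520/310⌉ = 5 shelves.
A packing using 5 shelves:
  shelf 1: 230 + 80 = 310
  shelf 2: 210 + 100 = 310
  shelf 3: 210 + 90 = 300
  shelf 4: 190 + 70 + 50 = 310
  shelf 5: 90 + 80 + 70 + 50 = 290
This matches the lower bound, so 5 is optimal.

5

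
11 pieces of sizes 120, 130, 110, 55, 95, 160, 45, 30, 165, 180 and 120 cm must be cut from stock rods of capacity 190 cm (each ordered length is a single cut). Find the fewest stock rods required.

Total = 180 + 165 + 160 + 130 + 120 + 120 + 110 + 95 + 55 + 45 + 30 = 1210 cm.
Lower bound: ⌈1210/190⌉ = 7 stock rods.
A packing using 8 stock rods:
  stock rod 1: 180 = 180
  stock rod 2: 165 = 165
  stock rod 3: 160 + 30 = 190
  stock rod 4: 130 + 55 = 185
  stock rod 5: 120 + 45 = 165
  stock rod 6: 120 = 120
  stock rod 7: 110 = 110
  stock rod 8: 95 = 95
No arrangement into 7 stock rods stays within capacity, so 8 is optimal.

8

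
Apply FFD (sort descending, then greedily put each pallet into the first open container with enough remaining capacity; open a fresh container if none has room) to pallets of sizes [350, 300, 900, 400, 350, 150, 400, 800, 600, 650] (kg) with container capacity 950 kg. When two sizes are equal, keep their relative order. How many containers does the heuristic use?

Sorted descending: 900, 800, 650, 600, 400, 400, 350, 350, 300, 150.
  900 → container 1 (new)  [load 900/950]
  800 → container 2 (new)  [load 800/950]
  650 → container 3 (new)  [load 650/950]
  600 → container 4 (new)  [load 600/950]
  400 → container 5 (new)  [load 400/950]
  400 → container 5  [load 800/950]
  350 → container 4  [load 950/950]
  350 → container 6 (new)  [load 350/950]
  300 → container 3  [load 950/950]
  150 → container 2  [load 950/950]
6 containers opened.

6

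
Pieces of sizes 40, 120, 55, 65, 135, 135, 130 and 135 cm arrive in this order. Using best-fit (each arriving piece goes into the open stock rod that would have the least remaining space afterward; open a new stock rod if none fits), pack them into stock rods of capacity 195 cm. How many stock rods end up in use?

6

  40 → stock rod 1 (new)  [load 40/195]
  120 → stock rod 1  [load 160/195]
  55 → stock rod 2 (new)  [load 55/195]
  65 → stock rod 2  [load 120/195]
  135 → stock rod 3 (new)  [load 135/195]
  135 → stock rod 4 (new)  [load 135/195]
  130 → stock rod 5 (new)  [load 130/195]
  135 → stock rod 6 (new)  [load 135/195]
6 stock rods opened.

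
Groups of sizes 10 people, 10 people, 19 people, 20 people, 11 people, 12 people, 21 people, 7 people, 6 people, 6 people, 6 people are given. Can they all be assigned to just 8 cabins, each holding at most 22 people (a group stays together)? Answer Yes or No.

Yes

A valid assignment using 7 cabins:
  cabin 1: 21 = 21
  cabin 2: 20 = 20
  cabin 3: 19 = 19
  cabin 4: 12 + 10 = 22
  cabin 5: 11 + 10 = 21
  cabin 6: 7 + 6 + 6 = 19
  cabin 7: 6 = 6
That uses only 7 ≤ 8, so 8 cabins are enough.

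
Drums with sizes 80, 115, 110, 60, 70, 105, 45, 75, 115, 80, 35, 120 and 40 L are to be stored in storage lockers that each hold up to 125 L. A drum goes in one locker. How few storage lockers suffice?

Total = 120 + 115 + 115 + 110 + 105 + 80 + 80 + 75 + 70 + 60 + 45 + 40 + 35 = 1050 L.
Lower bound: ⌈1050/125⌉ = 9 storage lockers.
A packing using 10 storage lockers:
  locker 1: 120 = 120
  locker 2: 115 = 115
  locker 3: 115 = 115
  locker 4: 110 = 110
  locker 5: 105 = 105
  locker 6: 80 + 45 = 125
  locker 7: 80 + 40 = 120
  locker 8: 75 + 35 = 110
  locker 9: 70 = 70
  locker 10: 60 = 60
No arrangement into 9 storage lockers stays within capacity, so 10 is optimal.

10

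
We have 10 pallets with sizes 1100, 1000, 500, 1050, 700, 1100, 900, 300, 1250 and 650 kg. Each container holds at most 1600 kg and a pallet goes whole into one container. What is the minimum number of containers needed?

7

Total = 1250 + 1100 + 1100 + 1050 + 1000 + 900 + 700 + 650 + 500 + 300 = 8550 kg.
Lower bound: ⌈8550/1600⌉ = 6 containers.
A packing using 7 containers:
  container 1: 1250 + 300 = 1550
  container 2: 1100 + 500 = 1600
  container 3: 1100 = 1100
  container 4: 1050 = 1050
  container 5: 1000 = 1000
  container 6: 900 + 700 = 1600
  container 7: 650 = 650
No arrangement into 6 containers stays within capacity, so 7 is optimal.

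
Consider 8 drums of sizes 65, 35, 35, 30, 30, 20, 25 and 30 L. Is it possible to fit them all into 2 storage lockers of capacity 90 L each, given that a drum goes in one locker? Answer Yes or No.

No

Total = 270 L; ⌈270/90⌉ = 3.
At least 3 storage lockers are required, but only 2 are allowed.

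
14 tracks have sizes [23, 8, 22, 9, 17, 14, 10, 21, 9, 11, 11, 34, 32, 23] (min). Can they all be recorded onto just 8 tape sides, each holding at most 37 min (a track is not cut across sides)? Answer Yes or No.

A valid assignment using 8 tape sides:
  side 1: 34 = 34
  side 2: 32 = 32
  side 3: 23 + 14 = 37
  side 4: 23 + 11 = 34
  side 5: 22 + 11 = 33
  side 6: 21 + 10 = 31
  side 7: 17 + 9 + 9 = 35
  side 8: 8 = 8
Every load is within 37 min, so 8 tape sides suffice.

Yes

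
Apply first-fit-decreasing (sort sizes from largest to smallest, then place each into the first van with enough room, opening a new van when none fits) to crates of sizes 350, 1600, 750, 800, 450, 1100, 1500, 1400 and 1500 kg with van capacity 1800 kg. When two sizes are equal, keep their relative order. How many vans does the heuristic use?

Sorted descending: 1600, 1500, 1500, 1400, 1100, 800, 750, 450, 350.
  1600 → van 1 (new)  [load 1600/1800]
  1500 → van 2 (new)  [load 1500/1800]
  1500 → van 3 (new)  [load 1500/1800]
  1400 → van 4 (new)  [load 1400/1800]
  1100 → van 5 (new)  [load 1100/1800]
  800 → van 6 (new)  [load 800/1800]
  750 → van 6  [load 1550/1800]
  450 → van 5  [load 1550/1800]
  350 → van 4  [load 1750/1800]
6 vans opened.

6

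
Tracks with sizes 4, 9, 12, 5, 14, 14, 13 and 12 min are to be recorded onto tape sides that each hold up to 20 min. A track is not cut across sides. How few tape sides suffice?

6

Total = 14 + 14 + 13 + 12 + 12 + 9 + 5 + 4 = 83 min.
Lower bound: ⌈83/20⌉ = 5 tape sides.
A packing using 6 tape sides:
  side 1: 14 + 5 = 19
  side 2: 14 + 4 = 18
  side 3: 13 = 13
  side 4: 12 = 12
  side 5: 12 = 12
  side 6: 9 = 9
No arrangement into 5 tape sides stays within capacity, so 6 is optimal.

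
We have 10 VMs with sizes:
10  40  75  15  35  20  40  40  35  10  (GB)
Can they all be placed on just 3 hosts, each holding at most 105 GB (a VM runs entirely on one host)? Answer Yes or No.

Total = 320 GB; ⌈320/105⌉ = 4.
At least 4 hosts are required, but only 3 are allowed.

No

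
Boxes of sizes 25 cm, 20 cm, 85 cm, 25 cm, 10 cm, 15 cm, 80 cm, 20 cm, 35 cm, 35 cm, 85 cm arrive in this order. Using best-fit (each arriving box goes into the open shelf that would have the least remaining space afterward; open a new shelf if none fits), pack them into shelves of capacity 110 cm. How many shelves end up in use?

5

  25 → shelf 1 (new)  [load 25/110]
  20 → shelf 1  [load 45/110]
  85 → shelf 2 (new)  [load 85/110]
  25 → shelf 2  [load 110/110]
  10 → shelf 1  [load 55/110]
  15 → shelf 1  [load 70/110]
  80 → shelf 3 (new)  [load 80/110]
  20 → shelf 3  [load 100/110]
  35 → shelf 1  [load 105/110]
  35 → shelf 4 (new)  [load 35/110]
  85 → shelf 5 (new)  [load 85/110]
5 shelves opened.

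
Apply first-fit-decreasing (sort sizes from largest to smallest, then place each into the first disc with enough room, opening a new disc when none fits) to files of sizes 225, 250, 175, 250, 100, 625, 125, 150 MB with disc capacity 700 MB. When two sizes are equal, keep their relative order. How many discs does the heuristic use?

Sorted descending: 625, 250, 250, 225, 175, 150, 125, 100.
  625 → disc 1 (new)  [load 625/700]
  250 → disc 2 (new)  [load 250/700]
  250 → disc 2  [load 500/700]
  225 → disc 3 (new)  [load 225/700]
  175 → disc 2  [load 675/700]
  150 → disc 3  [load 375/700]
  125 → disc 3  [load 500/700]
  100 → disc 3  [load 600/700]
3 discs opened.

3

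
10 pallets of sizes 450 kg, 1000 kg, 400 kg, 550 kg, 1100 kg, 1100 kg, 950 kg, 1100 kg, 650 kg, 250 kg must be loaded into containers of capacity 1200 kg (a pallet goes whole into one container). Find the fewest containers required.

7

Total = 1100 + 1100 + 1100 + 1000 + 950 + 650 + 550 + 450 + 400 + 250 = 7550 kg.
Lower bound: ⌈7550/1200⌉ = 7 containers.
A packing using 7 containers:
  container 1: 1100 = 1100
  container 2: 1100 = 1100
  container 3: 1100 = 1100
  container 4: 1000 = 1000
  container 5: 950 + 250 = 1200
  container 6: 650 + 550 = 1200
  container 7: 450 + 400 = 850
This matches the lower bound, so 7 is optimal.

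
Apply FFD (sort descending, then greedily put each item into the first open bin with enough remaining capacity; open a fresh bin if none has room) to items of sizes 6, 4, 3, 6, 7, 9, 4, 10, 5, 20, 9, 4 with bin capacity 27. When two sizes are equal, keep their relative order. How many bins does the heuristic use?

Sorted descending: 20, 10, 9, 9, 7, 6, 6, 5, 4, 4, 4, 3.
  20 → bin 1 (new)  [load 20/27]
  10 → bin 2 (new)  [load 10/27]
  9 → bin 2  [load 19/27]
  9 → bin 3 (new)  [load 9/27]
  7 → bin 1  [load 27/27]
  6 → bin 2  [load 25/27]
  6 → bin 3  [load 15/27]
  5 → bin 3  [load 20/27]
  4 → bin 3  [load 24/27]
  4 → bin 4 (new)  [load 4/27]
  4 → bin 4  [load 8/27]
  3 → bin 3  [load 27/27]
4 bins opened.

4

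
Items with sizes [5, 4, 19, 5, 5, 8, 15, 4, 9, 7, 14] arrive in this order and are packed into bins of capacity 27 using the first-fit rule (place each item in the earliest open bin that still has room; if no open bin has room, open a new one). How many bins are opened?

4

  5 → bin 1 (new)  [load 5/27]
  4 → bin 1  [load 9/27]
  19 → bin 2 (new)  [load 19/27]
  5 → bin 1  [load 14/27]
  5 → bin 1  [load 19/27]
  8 → bin 1  [load 27/27]
  15 → bin 3 (new)  [load 15/27]
  4 → bin 2  [load 23/27]
  9 → bin 3  [load 24/27]
  7 → bin 4 (new)  [load 7/27]
  14 → bin 4  [load 21/27]
4 bins opened.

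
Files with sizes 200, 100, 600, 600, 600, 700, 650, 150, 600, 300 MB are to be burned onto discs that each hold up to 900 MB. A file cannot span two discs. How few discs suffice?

6

Total = 700 + 650 + 600 + 600 + 600 + 600 + 300 + 200 + 150 + 100 = 4500 MB.
Lower bound: ⌈4500/900⌉ = 5 discs.
Also, 6 files each exceed 450 MB, and no two of those can share a disc, so at least 6 discs are needed.
A packing using 6 discs:
  disc 1: 700 + 200 = 900
  disc 2: 650 + 150 + 100 = 900
  disc 3: 600 + 300 = 900
  disc 4: 600 = 600
  disc 5: 600 = 600
  disc 6: 600 = 600
This matches the lower bound, so 6 is optimal.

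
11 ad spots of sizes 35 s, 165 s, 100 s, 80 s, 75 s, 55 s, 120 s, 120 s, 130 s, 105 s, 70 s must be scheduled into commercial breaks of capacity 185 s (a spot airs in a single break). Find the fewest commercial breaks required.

Total = 165 + 130 + 120 + 120 + 105 + 100 + 80 + 75 + 70 + 55 + 35 = 1055 s.
Lower bound: ⌈1055/185⌉ = 6 commercial breaks.
A packing using 7 commercial breaks:
  break 1: 165 = 165
  break 2: 130 + 55 = 185
  break 3: 120 + 35 = 155
  break 4: 120 = 120
  break 5: 105 + 80 = 185
  break 6: 100 + 75 = 175
  break 7: 70 = 70
No arrangement into 6 commercial breaks stays within capacity, so 7 is optimal.

7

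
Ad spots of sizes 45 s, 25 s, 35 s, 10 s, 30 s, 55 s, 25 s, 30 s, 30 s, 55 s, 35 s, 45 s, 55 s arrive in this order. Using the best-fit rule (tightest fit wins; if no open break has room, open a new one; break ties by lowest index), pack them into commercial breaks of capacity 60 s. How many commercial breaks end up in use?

9

  45 → break 1 (new)  [load 45/60]
  25 → break 2 (new)  [load 25/60]
  35 → break 2  [load 60/60]
  10 → break 1  [load 55/60]
  30 → break 3 (new)  [load 30/60]
  55 → break 4 (new)  [load 55/60]
  25 → break 3  [load 55/60]
  30 → break 5 (new)  [load 30/60]
  30 → break 5  [load 60/60]
  55 → break 6 (new)  [load 55/60]
  35 → break 7 (new)  [load 35/60]
  45 → break 8 (new)  [load 45/60]
  55 → break 9 (new)  [load 55/60]
9 commercial breaks opened.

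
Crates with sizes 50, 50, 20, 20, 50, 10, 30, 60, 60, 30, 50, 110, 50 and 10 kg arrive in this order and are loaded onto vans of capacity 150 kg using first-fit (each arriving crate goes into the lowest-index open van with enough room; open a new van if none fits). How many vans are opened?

  50 → van 1 (new)  [load 50/150]
  50 → van 1  [load 100/150]
  20 → van 1  [load 120/150]
  20 → van 1  [load 140/150]
  50 → van 2 (new)  [load 50/150]
  10 → van 1  [load 150/150]
  30 → van 2  [load 80/150]
  60 → van 2  [load 140/150]
  60 → van 3 (new)  [load 60/150]
  30 → van 3  [load 90/150]
  50 → van 3  [load 140/150]
  110 → van 4 (new)  [load 110/150]
  50 → van 5 (new)  [load 50/150]
  10 → van 2  [load 150/150]
5 vans opened.

5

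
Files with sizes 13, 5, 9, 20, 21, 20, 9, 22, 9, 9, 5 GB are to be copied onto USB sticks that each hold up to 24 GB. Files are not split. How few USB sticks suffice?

7

Total = 22 + 21 + 20 + 20 + 13 + 9 + 9 + 9 + 9 + 5 + 5 = 142 GB.
Lower bound: ⌈142/24⌉ = 6 USB sticks.
A packing using 7 USB sticks:
  USB stick 1: 22 = 22
  USB stick 2: 21 = 21
  USB stick 3: 20 = 20
  USB stick 4: 20 = 20
  USB stick 5: 13 + 9 = 22
  USB stick 6: 9 + 9 + 5 = 23
  USB stick 7: 9 + 5 = 14
No arrangement into 6 USB sticks stays within capacity, so 7 is optimal.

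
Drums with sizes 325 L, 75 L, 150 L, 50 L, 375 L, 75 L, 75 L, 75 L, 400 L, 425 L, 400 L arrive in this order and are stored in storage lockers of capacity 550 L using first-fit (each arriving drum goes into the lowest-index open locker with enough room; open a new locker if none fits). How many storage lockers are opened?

  325 → locker 1 (new)  [load 325/550]
  75 → locker 1  [load 400/550]
  150 → locker 1  [load 550/550]
  50 → locker 2 (new)  [load 50/550]
  375 → locker 2  [load 425/550]
  75 → locker 2  [load 500/550]
  75 → locker 3 (new)  [load 75/550]
  75 → locker 3  [load 150/550]
  400 → locker 3  [load 550/550]
  425 → locker 4 (new)  [load 425/550]
  400 → locker 5 (new)  [load 400/550]
5 storage lockers opened.

5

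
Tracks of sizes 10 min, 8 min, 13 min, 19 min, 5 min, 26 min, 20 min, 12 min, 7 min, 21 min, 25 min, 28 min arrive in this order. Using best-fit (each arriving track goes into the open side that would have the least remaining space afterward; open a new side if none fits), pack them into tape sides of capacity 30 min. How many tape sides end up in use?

  10 → side 1 (new)  [load 10/30]
  8 → side 1  [load 18/30]
  13 → side 2 (new)  [load 13/30]
  19 → side 3 (new)  [load 19/30]
  5 → side 3  [load 24/30]
  26 → side 4 (new)  [load 26/30]
  20 → side 5 (new)  [load 20/30]
  12 → side 1  [load 30/30]
  7 → side 5  [load 27/30]
  21 → side 6 (new)  [load 21/30]
  25 → side 7 (new)  [load 25/30]
  28 → side 8 (new)  [load 28/30]
8 tape sides opened.

8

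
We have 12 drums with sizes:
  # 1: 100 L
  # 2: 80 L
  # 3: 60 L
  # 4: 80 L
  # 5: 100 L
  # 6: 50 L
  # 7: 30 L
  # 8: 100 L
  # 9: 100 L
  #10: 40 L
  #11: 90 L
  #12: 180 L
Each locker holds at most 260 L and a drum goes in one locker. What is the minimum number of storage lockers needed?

Total = 180 + 100 + 100 + 100 + 100 + 90 + 80 + 80 + 60 + 50 + 40 + 30 = 1010 L.
Lower bound: ⌈1010/260⌉ = 4 storage lockers.
A packing using 4 storage lockers:
  locker 1: 180 + 80 = 260
  locker 2: 100 + 100 + 60 = 260
  locker 3: 100 + 100 + 50 = 250
  locker 4: 90 + 80 + 40 + 30 = 240
This matches the lower bound, so 4 is optimal.

4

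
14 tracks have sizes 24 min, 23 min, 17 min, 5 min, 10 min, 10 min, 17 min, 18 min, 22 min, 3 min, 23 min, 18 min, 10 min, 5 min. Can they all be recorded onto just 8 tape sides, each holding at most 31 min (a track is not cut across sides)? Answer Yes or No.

A valid assignment using 8 tape sides:
  side 1: 24 + 5 = 29
  side 2: 23 + 5 + 3 = 31
  side 3: 23 = 23
  side 4: 22 = 22
  side 5: 18 + 10 = 28
  side 6: 18 + 10 = 28
  side 7: 17 + 10 = 27
  side 8: 17 = 17
Every load is within 31 min, so 8 tape sides suffice.

Yes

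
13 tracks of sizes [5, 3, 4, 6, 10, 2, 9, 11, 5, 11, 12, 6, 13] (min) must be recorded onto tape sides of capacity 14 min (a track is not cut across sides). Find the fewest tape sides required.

8

Total = 13 + 12 + 11 + 11 + 10 + 9 + 6 + 6 + 5 + 5 + 4 + 3 + 2 = 97 min.
Lower bound: ⌈97/14⌉ = 7 tape sides.
A packing using 8 tape sides:
  side 1: 13 = 13
  side 2: 12 + 2 = 14
  side 3: 11 + 3 = 14
  side 4: 11 = 11
  side 5: 10 + 4 = 14
  side 6: 9 + 5 = 14
  side 7: 6 + 6 = 12
  side 8: 5 = 5
No arrangement into 7 tape sides stays within capacity, so 8 is optimal.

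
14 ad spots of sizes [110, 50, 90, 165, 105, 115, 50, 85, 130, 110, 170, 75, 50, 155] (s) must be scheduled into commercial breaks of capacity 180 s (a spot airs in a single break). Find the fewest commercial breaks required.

9

Total = 170 + 165 + 155 + 130 + 115 + 110 + 110 + 105 + 90 + 85 + 75 + 50 + 50 + 50 = 1460 s.
Lower bound: ⌈1460/180⌉ = 9 commercial breaks.
A packing using 9 commercial breaks:
  break 1: 170 = 170
  break 2: 165 = 165
  break 3: 155 = 155
  break 4: 130 + 50 = 180
  break 5: 115 + 50 = 165
  break 6: 110 + 50 = 160
  break 7: 110 = 110
  break 8: 105 + 75 = 180
  break 9: 90 + 85 = 175
This matches the lower bound, so 9 is optimal.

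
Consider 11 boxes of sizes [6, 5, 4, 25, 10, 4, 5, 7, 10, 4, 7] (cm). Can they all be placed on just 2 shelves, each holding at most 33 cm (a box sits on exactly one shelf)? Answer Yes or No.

No

Total = 87 cm; ⌈87/33⌉ = 3.
At least 3 shelves are required, but only 2 are allowed.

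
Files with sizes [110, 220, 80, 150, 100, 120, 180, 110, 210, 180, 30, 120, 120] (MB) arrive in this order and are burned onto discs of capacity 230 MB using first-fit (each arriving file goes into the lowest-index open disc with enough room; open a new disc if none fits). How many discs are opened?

  110 → disc 1 (new)  [load 110/230]
  220 → disc 2 (new)  [load 220/230]
  80 → disc 1  [load 190/230]
  150 → disc 3 (new)  [load 150/230]
  100 → disc 4 (new)  [load 100/230]
  120 → disc 4  [load 220/230]
  180 → disc 5 (new)  [load 180/230]
  110 → disc 6 (new)  [load 110/230]
  210 → disc 7 (new)  [load 210/230]
  180 → disc 8 (new)  [load 180/230]
  30 → disc 1  [load 220/230]
  120 → disc 6  [load 230/230]
  120 → disc 9 (new)  [load 120/230]
9 discs opened.

9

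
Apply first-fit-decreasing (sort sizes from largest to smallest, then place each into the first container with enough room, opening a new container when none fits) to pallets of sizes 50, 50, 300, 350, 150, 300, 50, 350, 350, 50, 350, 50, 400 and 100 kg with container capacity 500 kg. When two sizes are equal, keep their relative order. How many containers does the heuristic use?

Sorted descending: 400, 350, 350, 350, 350, 300, 300, 150, 100, 50, 50, 50, 50, 50.
  400 → container 1 (new)  [load 400/500]
  350 → container 2 (new)  [load 350/500]
  350 → container 3 (new)  [load 350/500]
  350 → container 4 (new)  [load 350/500]
  350 → container 5 (new)  [load 350/500]
  300 → container 6 (new)  [load 300/500]
  300 → container 7 (new)  [load 300/500]
  150 → container 2  [load 500/500]
  100 → container 1  [load 500/500]
  50 → container 3  [load 400/500]
  50 → container 3  [load 450/500]
  50 → container 3  [load 500/500]
  50 → container 4  [load 400/500]
  50 → container 4  [load 450/500]
7 containers opened.

7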